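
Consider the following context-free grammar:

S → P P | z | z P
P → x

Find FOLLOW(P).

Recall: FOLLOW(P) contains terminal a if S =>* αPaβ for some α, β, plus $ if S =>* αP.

We compute FOLLOW(P) using the standard algorithm.
FOLLOW(S) starts with {$}.
FIRST(P) = {x}
FIRST(S) = {x, z}
FOLLOW(P) = {$, x}
FOLLOW(S) = {$}
Therefore, FOLLOW(P) = {$, x}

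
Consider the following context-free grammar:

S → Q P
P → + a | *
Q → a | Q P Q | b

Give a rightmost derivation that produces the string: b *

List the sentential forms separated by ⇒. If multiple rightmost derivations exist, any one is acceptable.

S ⇒ Q P ⇒ Q * ⇒ b *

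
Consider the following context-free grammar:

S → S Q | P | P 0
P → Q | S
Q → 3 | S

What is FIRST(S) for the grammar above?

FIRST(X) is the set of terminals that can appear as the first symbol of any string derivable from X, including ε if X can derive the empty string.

We compute FIRST(S) using the standard algorithm.
FIRST(P) = {3}
FIRST(Q) = {3}
FIRST(S) = {3}
Therefore, FIRST(S) = {3}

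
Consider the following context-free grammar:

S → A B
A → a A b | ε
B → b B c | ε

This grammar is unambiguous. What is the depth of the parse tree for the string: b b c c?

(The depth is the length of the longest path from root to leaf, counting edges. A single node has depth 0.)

4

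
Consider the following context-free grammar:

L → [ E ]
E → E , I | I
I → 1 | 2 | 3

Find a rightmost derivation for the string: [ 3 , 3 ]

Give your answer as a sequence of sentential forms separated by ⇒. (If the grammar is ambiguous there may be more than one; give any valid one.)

L ⇒ [ E ] ⇒ [ E , I ] ⇒ [ E , 3 ] ⇒ [ I , 3 ] ⇒ [ 3 , 3 ]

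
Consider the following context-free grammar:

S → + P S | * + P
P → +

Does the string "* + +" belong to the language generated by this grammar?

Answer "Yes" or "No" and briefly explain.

Yes - a valid derivation exists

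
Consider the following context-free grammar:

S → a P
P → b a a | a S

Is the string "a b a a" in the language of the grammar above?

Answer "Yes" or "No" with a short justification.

Yes - a valid derivation exists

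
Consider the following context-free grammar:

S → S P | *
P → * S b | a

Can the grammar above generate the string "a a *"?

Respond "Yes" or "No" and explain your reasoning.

No - no valid derivation exists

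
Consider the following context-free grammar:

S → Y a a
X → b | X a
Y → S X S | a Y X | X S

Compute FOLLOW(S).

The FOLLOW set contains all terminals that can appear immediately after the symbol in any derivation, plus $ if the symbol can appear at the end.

We compute FOLLOW(S) using the standard algorithm.
FOLLOW(S) starts with {$}.
FIRST(S) = {a, b}
FIRST(X) = {b}
FIRST(Y) = {a, b}
FOLLOW(S) = {$, a, b}
FOLLOW(X) = {a, b}
FOLLOW(Y) = {a, b}
Therefore, FOLLOW(S) = {$, a, b}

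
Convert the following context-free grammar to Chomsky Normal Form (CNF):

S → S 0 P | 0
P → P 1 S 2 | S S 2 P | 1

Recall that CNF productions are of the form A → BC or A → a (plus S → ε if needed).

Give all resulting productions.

T0 → 0; S → 0; T1 → 1; T2 → 2; P → 1; S → S X0; X0 → T0 P; P → P X1; X1 → T1 X2; X2 → S T2; P → S X3; X3 → S X4; X4 → T2 P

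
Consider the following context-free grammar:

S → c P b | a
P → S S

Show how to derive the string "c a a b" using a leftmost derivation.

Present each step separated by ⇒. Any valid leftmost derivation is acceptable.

S ⇒ c P b ⇒ c S S b ⇒ c a S b ⇒ c a a b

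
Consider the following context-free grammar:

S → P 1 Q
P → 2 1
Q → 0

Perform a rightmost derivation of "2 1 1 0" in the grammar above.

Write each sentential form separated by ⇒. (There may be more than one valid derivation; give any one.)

S ⇒ P 1 Q ⇒ P 1 0 ⇒ 2 1 1 0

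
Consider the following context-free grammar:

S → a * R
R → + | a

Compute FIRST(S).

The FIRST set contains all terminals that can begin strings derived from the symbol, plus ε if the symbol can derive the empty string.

We compute FIRST(S) using the standard algorithm.
FIRST(R) = {+, a}
FIRST(S) = {a}
Therefore, FIRST(S) = {a}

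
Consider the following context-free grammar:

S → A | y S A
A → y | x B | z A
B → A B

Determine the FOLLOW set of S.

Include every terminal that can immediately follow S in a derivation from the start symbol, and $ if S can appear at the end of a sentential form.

We compute FOLLOW(S) using the standard algorithm.
FOLLOW(S) starts with {$}.
FIRST(A) = {x, y, z}
FIRST(B) = {x, y, z}
FIRST(S) = {x, y, z}
FOLLOW(A) = {$, x, y, z}
FOLLOW(B) = {$, x, y, z}
FOLLOW(S) = {$, x, y, z}
Therefore, FOLLOW(S) = {$, x, y, z}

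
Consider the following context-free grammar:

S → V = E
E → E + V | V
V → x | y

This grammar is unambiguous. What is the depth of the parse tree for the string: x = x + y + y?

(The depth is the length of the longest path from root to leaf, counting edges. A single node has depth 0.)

5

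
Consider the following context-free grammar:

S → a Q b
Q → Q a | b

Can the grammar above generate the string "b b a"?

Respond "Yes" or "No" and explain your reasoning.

No - no valid derivation exists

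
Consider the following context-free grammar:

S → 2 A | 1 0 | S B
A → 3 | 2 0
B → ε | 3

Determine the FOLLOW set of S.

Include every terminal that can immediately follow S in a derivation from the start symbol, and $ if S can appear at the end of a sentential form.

We compute FOLLOW(S) using the standard algorithm.
FOLLOW(S) starts with {$}.
FIRST(A) = {2, 3}
FIRST(B) = {3, ε}
FIRST(S) = {1, 2}
FOLLOW(A) = {$, 3}
FOLLOW(B) = {$, 3}
FOLLOW(S) = {$, 3}
Therefore, FOLLOW(S) = {$, 3}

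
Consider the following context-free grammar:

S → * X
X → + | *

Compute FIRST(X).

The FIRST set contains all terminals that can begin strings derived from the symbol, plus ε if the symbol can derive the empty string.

We compute FIRST(X) using the standard algorithm.
FIRST(S) = {*}
FIRST(X) = {*, +}
Therefore, FIRST(X) = {*, +}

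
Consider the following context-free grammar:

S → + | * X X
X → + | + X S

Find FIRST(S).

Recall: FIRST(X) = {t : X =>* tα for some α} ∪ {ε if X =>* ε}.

We compute FIRST(S) using the standard algorithm.
FIRST(S) = {*, +}
FIRST(X) = {+}
Therefore, FIRST(S) = {*, +}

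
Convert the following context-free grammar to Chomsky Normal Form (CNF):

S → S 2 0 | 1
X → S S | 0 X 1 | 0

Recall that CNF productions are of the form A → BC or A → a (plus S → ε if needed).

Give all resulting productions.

T2 → 2; T0 → 0; S → 1; T1 → 1; X → 0; S → S X0; X0 → T2 T0; X → S S; X → T0 X1; X1 → X T1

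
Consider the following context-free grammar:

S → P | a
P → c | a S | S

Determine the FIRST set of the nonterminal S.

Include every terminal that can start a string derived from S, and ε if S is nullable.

We compute FIRST(S) using the standard algorithm.
FIRST(P) = {a, c}
FIRST(S) = {a, c}
Therefore, FIRST(S) = {a, c}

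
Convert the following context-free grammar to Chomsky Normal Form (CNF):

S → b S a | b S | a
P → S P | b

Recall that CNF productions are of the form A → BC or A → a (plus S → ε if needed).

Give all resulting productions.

TB → b; TA → a; S → a; P → b; S → TB X0; X0 → S TA; S → TB S; P → S P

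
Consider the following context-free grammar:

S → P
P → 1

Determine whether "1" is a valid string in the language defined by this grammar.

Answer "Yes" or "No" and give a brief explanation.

Yes - a valid derivation exists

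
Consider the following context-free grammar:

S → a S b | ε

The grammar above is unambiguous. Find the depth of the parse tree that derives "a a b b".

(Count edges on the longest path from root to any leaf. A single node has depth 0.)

3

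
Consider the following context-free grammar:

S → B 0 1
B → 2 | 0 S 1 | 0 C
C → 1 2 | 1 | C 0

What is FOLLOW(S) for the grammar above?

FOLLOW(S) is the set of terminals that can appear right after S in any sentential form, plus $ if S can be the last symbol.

We compute FOLLOW(S) using the standard algorithm.
FOLLOW(S) starts with {$}.
FIRST(B) = {0, 2}
FIRST(C) = {1}
FIRST(S) = {0, 2}
FOLLOW(B) = {0}
FOLLOW(C) = {0}
FOLLOW(S) = {$, 1}
Therefore, FOLLOW(S) = {$, 1}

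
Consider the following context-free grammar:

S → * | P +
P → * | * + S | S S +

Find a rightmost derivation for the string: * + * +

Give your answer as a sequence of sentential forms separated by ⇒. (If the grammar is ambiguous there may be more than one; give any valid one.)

S ⇒ P + ⇒ * + S + ⇒ * + * +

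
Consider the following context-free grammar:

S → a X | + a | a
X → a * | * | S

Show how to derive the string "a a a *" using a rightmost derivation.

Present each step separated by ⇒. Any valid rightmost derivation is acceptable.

S ⇒ a X ⇒ a S ⇒ a a X ⇒ a a a *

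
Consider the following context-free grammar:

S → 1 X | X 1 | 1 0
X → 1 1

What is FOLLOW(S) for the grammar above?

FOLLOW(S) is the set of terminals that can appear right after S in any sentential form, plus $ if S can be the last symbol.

We compute FOLLOW(S) using the standard algorithm.
FOLLOW(S) starts with {$}.
FIRST(S) = {1}
FIRST(X) = {1}
FOLLOW(S) = {$}
FOLLOW(X) = {$, 1}
Therefore, FOLLOW(S) = {$}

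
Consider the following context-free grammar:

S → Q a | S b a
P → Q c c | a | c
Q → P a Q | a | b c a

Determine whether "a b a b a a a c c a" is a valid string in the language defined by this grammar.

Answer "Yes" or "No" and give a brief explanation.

No - no valid derivation exists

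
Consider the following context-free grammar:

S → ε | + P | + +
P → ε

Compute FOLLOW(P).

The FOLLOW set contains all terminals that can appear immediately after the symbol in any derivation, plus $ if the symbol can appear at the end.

We compute FOLLOW(P) using the standard algorithm.
FOLLOW(S) starts with {$}.
FIRST(P) = {ε}
FIRST(S) = {+, ε}
FOLLOW(P) = {$}
FOLLOW(S) = {$}
Therefore, FOLLOW(P) = {$}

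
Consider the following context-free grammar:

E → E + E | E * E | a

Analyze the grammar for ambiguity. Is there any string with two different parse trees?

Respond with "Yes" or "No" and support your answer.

Yes - the string 'a + a * a + a' has two distinct parse trees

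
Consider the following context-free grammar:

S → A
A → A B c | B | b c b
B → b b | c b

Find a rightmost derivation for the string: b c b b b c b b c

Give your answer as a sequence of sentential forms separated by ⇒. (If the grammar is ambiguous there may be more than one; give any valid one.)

S ⇒ A ⇒ A B c ⇒ A b b c ⇒ A B c b b c ⇒ A b b c b b c ⇒ b c b b b c b b c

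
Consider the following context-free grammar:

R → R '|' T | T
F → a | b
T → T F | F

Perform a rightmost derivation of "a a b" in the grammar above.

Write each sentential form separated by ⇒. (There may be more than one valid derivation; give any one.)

R ⇒ T ⇒ T F ⇒ T b ⇒ T F b ⇒ T a b ⇒ F a b ⇒ a a b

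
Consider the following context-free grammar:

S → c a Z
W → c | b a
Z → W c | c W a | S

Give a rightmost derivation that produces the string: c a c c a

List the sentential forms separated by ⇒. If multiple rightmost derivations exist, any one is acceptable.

S ⇒ c a Z ⇒ c a c W a ⇒ c a c c a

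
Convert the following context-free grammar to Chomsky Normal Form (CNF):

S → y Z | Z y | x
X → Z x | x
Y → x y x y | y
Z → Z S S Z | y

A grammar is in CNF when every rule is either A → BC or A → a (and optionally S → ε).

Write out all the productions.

TY → y; S → x; TX → x; X → x; Y → y; Z → y; S → TY Z; S → Z TY; X → Z TX; Y → TX X0; X0 → TY X1; X1 → TX TY; Z → Z X2; X2 → S X3; X3 → S Z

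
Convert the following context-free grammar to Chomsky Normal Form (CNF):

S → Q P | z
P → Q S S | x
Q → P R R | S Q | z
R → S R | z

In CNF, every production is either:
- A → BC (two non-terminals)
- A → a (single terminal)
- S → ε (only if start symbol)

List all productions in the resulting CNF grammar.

S → z; P → x; Q → z; R → z; S → Q P; P → Q X0; X0 → S S; Q → P X1; X1 → R R; Q → S Q; R → S R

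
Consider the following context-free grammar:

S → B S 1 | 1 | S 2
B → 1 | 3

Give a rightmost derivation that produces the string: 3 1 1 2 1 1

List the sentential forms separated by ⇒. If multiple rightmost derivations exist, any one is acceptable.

S ⇒ B S 1 ⇒ B B S 1 1 ⇒ B B S 2 1 1 ⇒ B B 1 2 1 1 ⇒ B 1 1 2 1 1 ⇒ 3 1 1 2 1 1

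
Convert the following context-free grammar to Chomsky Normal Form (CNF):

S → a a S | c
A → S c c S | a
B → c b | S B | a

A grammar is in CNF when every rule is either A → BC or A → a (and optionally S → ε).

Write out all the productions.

TA → a; S → c; TC → c; A → a; TB → b; B → a; S → TA X0; X0 → TA S; A → S X1; X1 → TC X2; X2 → TC S; B → TC TB; B → S B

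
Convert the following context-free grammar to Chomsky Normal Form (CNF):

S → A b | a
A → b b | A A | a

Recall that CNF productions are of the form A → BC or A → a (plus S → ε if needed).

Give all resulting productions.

TB → b; S → a; A → a; S → A TB; A → TB TB; A → A A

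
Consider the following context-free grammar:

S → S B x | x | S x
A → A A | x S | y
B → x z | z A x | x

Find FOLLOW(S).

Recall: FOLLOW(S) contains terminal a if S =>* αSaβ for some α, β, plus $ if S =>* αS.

We compute FOLLOW(S) using the standard algorithm.
FOLLOW(S) starts with {$}.
FIRST(A) = {x, y}
FIRST(B) = {x, z}
FIRST(S) = {x}
FOLLOW(A) = {x, y}
FOLLOW(B) = {x}
FOLLOW(S) = {$, x, y, z}
Therefore, FOLLOW(S) = {$, x, y, z}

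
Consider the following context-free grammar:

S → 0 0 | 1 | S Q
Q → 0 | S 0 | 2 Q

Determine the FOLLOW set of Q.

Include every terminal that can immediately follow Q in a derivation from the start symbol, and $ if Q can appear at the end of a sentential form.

We compute FOLLOW(Q) using the standard algorithm.
FOLLOW(S) starts with {$}.
FIRST(Q) = {0, 1, 2}
FIRST(S) = {0, 1}
FOLLOW(Q) = {$, 0, 1, 2}
FOLLOW(S) = {$, 0, 1, 2}
Therefore, FOLLOW(Q) = {$, 0, 1, 2}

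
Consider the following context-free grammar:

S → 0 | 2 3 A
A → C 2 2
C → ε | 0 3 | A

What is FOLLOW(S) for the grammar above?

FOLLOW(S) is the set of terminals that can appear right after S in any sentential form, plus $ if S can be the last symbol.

We compute FOLLOW(S) using the standard algorithm.
FOLLOW(S) starts with {$}.
FIRST(A) = {0, 2}
FIRST(C) = {0, 2, ε}
FIRST(S) = {0, 2}
FOLLOW(A) = {$, 2}
FOLLOW(C) = {2}
FOLLOW(S) = {$}
Therefore, FOLLOW(S) = {$}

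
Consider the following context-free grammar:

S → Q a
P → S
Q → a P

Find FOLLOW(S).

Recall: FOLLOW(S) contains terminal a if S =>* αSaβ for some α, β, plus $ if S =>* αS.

We compute FOLLOW(S) using the standard algorithm.
FOLLOW(S) starts with {$}.
FIRST(P) = {a}
FIRST(Q) = {a}
FIRST(S) = {a}
FOLLOW(P) = {a}
FOLLOW(Q) = {a}
FOLLOW(S) = {$, a}
Therefore, FOLLOW(S) = {$, a}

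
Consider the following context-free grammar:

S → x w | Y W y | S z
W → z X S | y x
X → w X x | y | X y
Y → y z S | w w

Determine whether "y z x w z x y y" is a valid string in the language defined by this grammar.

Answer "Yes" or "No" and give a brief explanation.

No - no valid derivation exists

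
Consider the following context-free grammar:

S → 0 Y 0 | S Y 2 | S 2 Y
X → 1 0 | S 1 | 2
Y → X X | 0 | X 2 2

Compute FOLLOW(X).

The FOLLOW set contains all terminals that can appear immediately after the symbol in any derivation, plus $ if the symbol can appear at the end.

We compute FOLLOW(X) using the standard algorithm.
FOLLOW(S) starts with {$}.
FIRST(S) = {0}
FIRST(X) = {0, 1, 2}
FIRST(Y) = {0, 1, 2}
FOLLOW(S) = {$, 0, 1, 2}
FOLLOW(X) = {$, 0, 1, 2}
FOLLOW(Y) = {$, 0, 1, 2}
Therefore, FOLLOW(X) = {$, 0, 1, 2}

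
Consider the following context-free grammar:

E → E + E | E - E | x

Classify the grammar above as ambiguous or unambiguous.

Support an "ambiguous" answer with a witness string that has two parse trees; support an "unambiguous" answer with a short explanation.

Ambiguous - the string 'x + x - x + x - x' has two distinct parse trees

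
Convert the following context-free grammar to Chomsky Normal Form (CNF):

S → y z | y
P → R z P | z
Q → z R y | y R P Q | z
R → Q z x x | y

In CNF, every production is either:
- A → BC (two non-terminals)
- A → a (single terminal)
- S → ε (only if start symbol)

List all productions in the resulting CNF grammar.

TY → y; TZ → z; S → y; P → z; Q → z; TX → x; R → y; S → TY TZ; P → R X0; X0 → TZ P; Q → TZ X1; X1 → R TY; Q → TY X2; X2 → R X3; X3 → P Q; R → Q X4; X4 → TZ X5; X5 → TX TX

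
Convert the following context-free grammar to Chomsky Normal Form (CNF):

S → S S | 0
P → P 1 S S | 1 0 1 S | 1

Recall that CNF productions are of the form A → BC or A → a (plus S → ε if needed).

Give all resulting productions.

S → 0; T1 → 1; T0 → 0; P → 1; S → S S; P → P X0; X0 → T1 X1; X1 → S S; P → T1 X2; X2 → T0 X3; X3 → T1 S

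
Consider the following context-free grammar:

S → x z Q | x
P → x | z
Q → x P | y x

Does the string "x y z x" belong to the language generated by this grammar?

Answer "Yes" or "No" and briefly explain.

No - no valid derivation exists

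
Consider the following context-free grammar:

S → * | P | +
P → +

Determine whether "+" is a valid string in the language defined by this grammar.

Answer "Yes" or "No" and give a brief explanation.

Yes - a valid derivation exists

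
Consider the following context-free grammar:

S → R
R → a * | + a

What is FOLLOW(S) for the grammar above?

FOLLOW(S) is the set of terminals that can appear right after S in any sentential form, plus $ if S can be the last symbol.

We compute FOLLOW(S) using the standard algorithm.
FOLLOW(S) starts with {$}.
FIRST(R) = {+, a}
FIRST(S) = {+, a}
FOLLOW(R) = {$}
FOLLOW(S) = {$}
Therefore, FOLLOW(S) = {$}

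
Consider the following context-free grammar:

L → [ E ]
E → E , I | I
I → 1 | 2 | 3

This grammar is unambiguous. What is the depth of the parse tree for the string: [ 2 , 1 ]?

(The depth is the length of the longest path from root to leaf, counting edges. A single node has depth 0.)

4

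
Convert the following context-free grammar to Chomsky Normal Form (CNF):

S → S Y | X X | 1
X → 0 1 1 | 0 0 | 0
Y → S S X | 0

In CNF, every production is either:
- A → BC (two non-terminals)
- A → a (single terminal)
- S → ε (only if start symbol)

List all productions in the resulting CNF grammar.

S → 1; T0 → 0; T1 → 1; X → 0; Y → 0; S → S Y; S → X X; X → T0 X0; X0 → T1 T1; X → T0 T0; Y → S X1; X1 → S X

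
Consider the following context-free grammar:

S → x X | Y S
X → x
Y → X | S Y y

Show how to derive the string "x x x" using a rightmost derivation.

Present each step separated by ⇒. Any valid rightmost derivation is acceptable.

S ⇒ Y S ⇒ Y x X ⇒ Y x x ⇒ X x x ⇒ x x x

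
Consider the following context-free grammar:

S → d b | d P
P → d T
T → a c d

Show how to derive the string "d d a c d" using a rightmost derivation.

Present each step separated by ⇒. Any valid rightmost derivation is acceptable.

S ⇒ d P ⇒ d d T ⇒ d d a c d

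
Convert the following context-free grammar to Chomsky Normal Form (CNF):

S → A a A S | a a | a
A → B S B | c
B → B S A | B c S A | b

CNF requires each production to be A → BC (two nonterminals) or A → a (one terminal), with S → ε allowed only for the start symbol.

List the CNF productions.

TA → a; S → a; A → c; TC → c; B → b; S → A X0; X0 → TA X1; X1 → A S; S → TA TA; A → B X2; X2 → S B; B → B X3; X3 → S A; B → B X4; X4 → TC X5; X5 → S A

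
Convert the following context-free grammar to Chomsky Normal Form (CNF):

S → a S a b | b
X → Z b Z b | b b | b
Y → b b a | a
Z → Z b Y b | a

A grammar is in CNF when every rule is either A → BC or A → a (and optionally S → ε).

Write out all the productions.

TA → a; TB → b; S → b; X → b; Y → a; Z → a; S → TA X0; X0 → S X1; X1 → TA TB; X → Z X2; X2 → TB X3; X3 → Z TB; X → TB TB; Y → TB X4; X4 → TB TA; Z → Z X5; X5 → TB X6; X6 → Y TB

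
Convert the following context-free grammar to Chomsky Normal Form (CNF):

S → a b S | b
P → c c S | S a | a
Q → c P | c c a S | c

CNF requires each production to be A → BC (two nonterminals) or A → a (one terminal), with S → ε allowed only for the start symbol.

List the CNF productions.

TA → a; TB → b; S → b; TC → c; P → a; Q → c; S → TA X0; X0 → TB S; P → TC X1; X1 → TC S; P → S TA; Q → TC P; Q → TC X2; X2 → TC X3; X3 → TA S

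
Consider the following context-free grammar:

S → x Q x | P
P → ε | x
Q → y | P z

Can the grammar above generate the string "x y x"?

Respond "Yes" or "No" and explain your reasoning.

Yes - a valid derivation exists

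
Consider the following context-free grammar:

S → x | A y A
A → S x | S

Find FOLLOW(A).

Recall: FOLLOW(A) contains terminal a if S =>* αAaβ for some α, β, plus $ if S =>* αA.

We compute FOLLOW(A) using the standard algorithm.
FOLLOW(S) starts with {$}.
FIRST(A) = {x}
FIRST(S) = {x}
FOLLOW(A) = {$, x, y}
FOLLOW(S) = {$, x, y}
Therefore, FOLLOW(A) = {$, x, y}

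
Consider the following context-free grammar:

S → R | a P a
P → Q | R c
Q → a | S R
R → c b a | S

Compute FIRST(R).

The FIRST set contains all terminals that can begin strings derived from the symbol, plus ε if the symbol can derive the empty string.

We compute FIRST(R) using the standard algorithm.
FIRST(P) = {a, c}
FIRST(Q) = {a, c}
FIRST(R) = {a, c}
FIRST(S) = {a, c}
Therefore, FIRST(R) = {a, c}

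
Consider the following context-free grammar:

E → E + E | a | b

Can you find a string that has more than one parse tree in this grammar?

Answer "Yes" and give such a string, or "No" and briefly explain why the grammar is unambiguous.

Yes - the string 'a + b + a + b + a' has two distinct parse trees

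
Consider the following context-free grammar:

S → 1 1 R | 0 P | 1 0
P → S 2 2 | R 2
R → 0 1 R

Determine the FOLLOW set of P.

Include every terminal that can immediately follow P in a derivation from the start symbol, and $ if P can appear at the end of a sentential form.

We compute FOLLOW(P) using the standard algorithm.
FOLLOW(S) starts with {$}.
FIRST(P) = {0, 1}
FIRST(R) = {0}
FIRST(S) = {0, 1}
FOLLOW(P) = {$, 2}
FOLLOW(R) = {$, 2}
FOLLOW(S) = {$, 2}
Therefore, FOLLOW(P) = {$, 2}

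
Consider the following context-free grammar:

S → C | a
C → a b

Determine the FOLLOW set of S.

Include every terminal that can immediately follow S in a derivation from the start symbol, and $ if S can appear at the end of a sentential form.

We compute FOLLOW(S) using the standard algorithm.
FOLLOW(S) starts with {$}.
FIRST(C) = {a}
FIRST(S) = {a}
FOLLOW(C) = {$}
FOLLOW(S) = {$}
Therefore, FOLLOW(S) = {$}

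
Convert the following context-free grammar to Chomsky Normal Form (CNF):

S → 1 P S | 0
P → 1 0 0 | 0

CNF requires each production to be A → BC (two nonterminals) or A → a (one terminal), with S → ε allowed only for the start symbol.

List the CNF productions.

T1 → 1; S → 0; T0 → 0; P → 0; S → T1 X0; X0 → P S; P → T1 X1; X1 → T0 T0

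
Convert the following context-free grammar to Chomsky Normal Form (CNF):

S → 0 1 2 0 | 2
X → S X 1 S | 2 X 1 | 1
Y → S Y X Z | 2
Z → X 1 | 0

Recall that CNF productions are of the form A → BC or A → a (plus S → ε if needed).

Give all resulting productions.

T0 → 0; T1 → 1; T2 → 2; S → 2; X → 1; Y → 2; Z → 0; S → T0 X0; X0 → T1 X1; X1 → T2 T0; X → S X2; X2 → X X3; X3 → T1 S; X → T2 X4; X4 → X T1; Y → S X5; X5 → Y X6; X6 → X Z; Z → X T1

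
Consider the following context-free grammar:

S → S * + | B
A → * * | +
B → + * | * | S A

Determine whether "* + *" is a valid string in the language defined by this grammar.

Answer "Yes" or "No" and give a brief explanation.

No - no valid derivation exists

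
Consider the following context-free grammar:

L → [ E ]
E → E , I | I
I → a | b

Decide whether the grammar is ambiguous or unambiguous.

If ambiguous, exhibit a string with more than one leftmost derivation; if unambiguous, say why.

Unambiguous - every string in the language has a unique leftmost derivation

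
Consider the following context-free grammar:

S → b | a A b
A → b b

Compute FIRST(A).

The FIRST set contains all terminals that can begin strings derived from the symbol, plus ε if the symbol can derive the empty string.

We compute FIRST(A) using the standard algorithm.
FIRST(A) = {b}
FIRST(S) = {a, b}
Therefore, FIRST(A) = {b}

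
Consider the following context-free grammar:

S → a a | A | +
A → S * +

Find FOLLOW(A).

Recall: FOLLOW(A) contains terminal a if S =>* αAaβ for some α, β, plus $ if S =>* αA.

We compute FOLLOW(A) using the standard algorithm.
FOLLOW(S) starts with {$}.
FIRST(A) = {+, a}
FIRST(S) = {+, a}
FOLLOW(A) = {$, *}
FOLLOW(S) = {$, *}
Therefore, FOLLOW(A) = {$, *}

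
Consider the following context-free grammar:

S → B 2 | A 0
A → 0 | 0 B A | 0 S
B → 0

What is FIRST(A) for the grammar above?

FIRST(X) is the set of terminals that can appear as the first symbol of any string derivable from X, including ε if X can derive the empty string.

We compute FIRST(A) using the standard algorithm.
FIRST(A) = {0}
FIRST(B) = {0}
FIRST(S) = {0}
Therefore, FIRST(A) = {0}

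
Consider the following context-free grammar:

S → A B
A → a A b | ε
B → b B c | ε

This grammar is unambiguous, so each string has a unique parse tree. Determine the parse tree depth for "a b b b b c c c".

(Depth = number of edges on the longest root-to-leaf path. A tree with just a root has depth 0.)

5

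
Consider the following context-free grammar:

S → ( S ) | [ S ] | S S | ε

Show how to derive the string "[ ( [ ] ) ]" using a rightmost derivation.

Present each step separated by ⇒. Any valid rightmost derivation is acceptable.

S ⇒ [ S ] ⇒ [ ( S ) ] ⇒ [ ( [ S ] ) ] ⇒ [ ( [ ] ) ]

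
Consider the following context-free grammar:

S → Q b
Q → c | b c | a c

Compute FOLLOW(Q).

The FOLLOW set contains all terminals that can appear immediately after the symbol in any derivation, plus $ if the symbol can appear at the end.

We compute FOLLOW(Q) using the standard algorithm.
FOLLOW(S) starts with {$}.
FIRST(Q) = {a, b, c}
FIRST(S) = {a, b, c}
FOLLOW(Q) = {b}
FOLLOW(S) = {$}
Therefore, FOLLOW(Q) = {b}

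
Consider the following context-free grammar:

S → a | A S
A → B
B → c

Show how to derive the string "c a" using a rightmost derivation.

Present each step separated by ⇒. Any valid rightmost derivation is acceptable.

S ⇒ A S ⇒ A a ⇒ B a ⇒ c a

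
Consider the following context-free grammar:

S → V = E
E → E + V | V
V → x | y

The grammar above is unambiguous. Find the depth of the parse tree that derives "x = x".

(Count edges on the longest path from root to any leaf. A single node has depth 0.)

3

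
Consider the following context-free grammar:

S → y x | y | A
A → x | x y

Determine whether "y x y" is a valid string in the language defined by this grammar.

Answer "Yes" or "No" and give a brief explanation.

No - no valid derivation exists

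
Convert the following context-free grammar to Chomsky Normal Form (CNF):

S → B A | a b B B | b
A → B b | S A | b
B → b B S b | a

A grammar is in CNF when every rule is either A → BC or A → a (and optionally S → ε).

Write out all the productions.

TA → a; TB → b; S → b; A → b; B → a; S → B A; S → TA X0; X0 → TB X1; X1 → B B; A → B TB; A → S A; B → TB X2; X2 → B X3; X3 → S TB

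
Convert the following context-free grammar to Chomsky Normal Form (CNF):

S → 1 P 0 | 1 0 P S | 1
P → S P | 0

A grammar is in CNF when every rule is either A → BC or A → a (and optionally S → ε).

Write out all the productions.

T1 → 1; T0 → 0; S → 1; P → 0; S → T1 X0; X0 → P T0; S → T1 X1; X1 → T0 X2; X2 → P S; P → S P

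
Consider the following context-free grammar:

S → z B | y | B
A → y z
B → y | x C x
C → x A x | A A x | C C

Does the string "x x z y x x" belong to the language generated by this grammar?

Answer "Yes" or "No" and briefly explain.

No - no valid derivation exists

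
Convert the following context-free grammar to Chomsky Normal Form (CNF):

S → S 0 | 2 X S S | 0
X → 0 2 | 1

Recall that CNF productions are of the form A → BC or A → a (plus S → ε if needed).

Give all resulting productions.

T0 → 0; T2 → 2; S → 0; X → 1; S → S T0; S → T2 X0; X0 → X X1; X1 → S S; X → T0 T2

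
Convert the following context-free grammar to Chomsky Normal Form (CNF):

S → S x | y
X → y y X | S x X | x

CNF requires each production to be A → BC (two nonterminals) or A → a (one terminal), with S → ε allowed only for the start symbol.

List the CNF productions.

TX → x; S → y; TY → y; X → x; S → S TX; X → TY X0; X0 → TY X; X → S X1; X1 → TX X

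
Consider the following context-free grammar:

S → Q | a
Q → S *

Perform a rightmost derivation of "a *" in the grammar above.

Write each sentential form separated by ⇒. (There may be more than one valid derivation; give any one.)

S ⇒ Q ⇒ S * ⇒ a *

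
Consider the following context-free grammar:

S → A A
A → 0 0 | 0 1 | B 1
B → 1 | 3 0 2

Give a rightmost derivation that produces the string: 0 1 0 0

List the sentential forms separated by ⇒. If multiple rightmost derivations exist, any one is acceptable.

S ⇒ A A ⇒ A 0 0 ⇒ 0 1 0 0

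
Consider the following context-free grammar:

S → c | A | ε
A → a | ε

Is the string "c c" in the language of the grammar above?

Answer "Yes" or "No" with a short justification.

No - no valid derivation exists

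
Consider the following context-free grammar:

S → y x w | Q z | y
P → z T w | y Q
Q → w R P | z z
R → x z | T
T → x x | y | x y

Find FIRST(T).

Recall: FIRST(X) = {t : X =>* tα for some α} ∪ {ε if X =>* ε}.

We compute FIRST(T) using the standard algorithm.
FIRST(P) = {y, z}
FIRST(Q) = {w, z}
FIRST(R) = {x, y}
FIRST(S) = {w, y, z}
FIRST(T) = {x, y}
Therefore, FIRST(T) = {x, y}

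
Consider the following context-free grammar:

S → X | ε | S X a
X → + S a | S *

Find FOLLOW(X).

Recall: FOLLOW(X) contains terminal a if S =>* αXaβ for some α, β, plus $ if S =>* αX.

We compute FOLLOW(X) using the standard algorithm.
FOLLOW(S) starts with {$}.
FIRST(S) = {*, +, ε}
FIRST(X) = {*, +}
FOLLOW(S) = {$, *, +, a}
FOLLOW(X) = {$, *, +, a}
Therefore, FOLLOW(X) = {$, *, +, a}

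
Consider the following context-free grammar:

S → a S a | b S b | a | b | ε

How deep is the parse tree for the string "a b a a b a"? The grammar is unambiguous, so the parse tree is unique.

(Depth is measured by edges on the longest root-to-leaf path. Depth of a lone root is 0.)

4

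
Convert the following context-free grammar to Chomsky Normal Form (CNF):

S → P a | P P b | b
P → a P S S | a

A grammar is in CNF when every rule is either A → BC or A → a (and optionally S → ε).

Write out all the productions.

TA → a; TB → b; S → b; P → a; S → P TA; S → P X0; X0 → P TB; P → TA X1; X1 → P X2; X2 → S S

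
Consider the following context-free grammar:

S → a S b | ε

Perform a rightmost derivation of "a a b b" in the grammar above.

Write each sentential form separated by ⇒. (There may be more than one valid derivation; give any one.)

S ⇒ a S b ⇒ a a S b b ⇒ a a b b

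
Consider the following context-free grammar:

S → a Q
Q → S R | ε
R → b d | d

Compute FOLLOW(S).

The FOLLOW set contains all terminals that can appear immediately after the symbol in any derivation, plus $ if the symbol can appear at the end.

We compute FOLLOW(S) using the standard algorithm.
FOLLOW(S) starts with {$}.
FIRST(Q) = {a, ε}
FIRST(R) = {b, d}
FIRST(S) = {a}
FOLLOW(Q) = {$, b, d}
FOLLOW(R) = {$, b, d}
FOLLOW(S) = {$, b, d}
Therefore, FOLLOW(S) = {$, b, d}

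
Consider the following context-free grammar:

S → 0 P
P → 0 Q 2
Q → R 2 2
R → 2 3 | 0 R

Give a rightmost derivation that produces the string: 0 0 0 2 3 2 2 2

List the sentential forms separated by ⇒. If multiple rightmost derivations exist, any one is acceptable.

S ⇒ 0 P ⇒ 0 0 Q 2 ⇒ 0 0 R 2 2 2 ⇒ 0 0 0 R 2 2 2 ⇒ 0 0 0 2 3 2 2 2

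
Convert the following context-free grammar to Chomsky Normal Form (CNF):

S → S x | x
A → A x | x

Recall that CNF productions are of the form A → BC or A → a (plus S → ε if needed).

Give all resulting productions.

TX → x; S → x; A → x; S → S TX; A → A TX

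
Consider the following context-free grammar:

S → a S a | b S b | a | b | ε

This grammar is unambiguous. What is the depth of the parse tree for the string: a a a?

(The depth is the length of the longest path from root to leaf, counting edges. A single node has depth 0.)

2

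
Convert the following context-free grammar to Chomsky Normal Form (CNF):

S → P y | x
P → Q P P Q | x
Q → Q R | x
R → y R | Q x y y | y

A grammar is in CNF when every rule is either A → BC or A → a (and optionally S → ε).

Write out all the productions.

TY → y; S → x; P → x; Q → x; TX → x; R → y; S → P TY; P → Q X0; X0 → P X1; X1 → P Q; Q → Q R; R → TY R; R → Q X2; X2 → TX X3; X3 → TY TY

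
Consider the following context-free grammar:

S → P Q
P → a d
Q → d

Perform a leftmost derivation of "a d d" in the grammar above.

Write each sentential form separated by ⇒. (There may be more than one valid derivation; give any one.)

S ⇒ P Q ⇒ a d Q ⇒ a d d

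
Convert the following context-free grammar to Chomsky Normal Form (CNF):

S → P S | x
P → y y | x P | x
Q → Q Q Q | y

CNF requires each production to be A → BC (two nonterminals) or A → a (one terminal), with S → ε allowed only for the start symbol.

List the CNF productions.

S → x; TY → y; TX → x; P → x; Q → y; S → P S; P → TY TY; P → TX P; Q → Q X0; X0 → Q Q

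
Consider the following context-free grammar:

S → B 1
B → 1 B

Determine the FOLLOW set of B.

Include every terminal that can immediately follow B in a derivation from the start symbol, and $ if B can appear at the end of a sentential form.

We compute FOLLOW(B) using the standard algorithm.
FOLLOW(S) starts with {$}.
FIRST(B) = {1}
FIRST(S) = {1}
FOLLOW(B) = {1}
FOLLOW(S) = {$}
Therefore, FOLLOW(B) = {1}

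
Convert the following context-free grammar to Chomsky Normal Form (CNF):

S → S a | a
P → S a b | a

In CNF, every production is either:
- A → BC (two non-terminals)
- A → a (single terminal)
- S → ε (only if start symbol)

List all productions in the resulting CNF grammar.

TA → a; S → a; TB → b; P → a; S → S TA; P → S X0; X0 → TA TB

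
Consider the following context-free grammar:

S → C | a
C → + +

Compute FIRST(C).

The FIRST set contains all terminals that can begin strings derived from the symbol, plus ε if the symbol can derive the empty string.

We compute FIRST(C) using the standard algorithm.
FIRST(C) = {+}
FIRST(S) = {+, a}
Therefore, FIRST(C) = {+}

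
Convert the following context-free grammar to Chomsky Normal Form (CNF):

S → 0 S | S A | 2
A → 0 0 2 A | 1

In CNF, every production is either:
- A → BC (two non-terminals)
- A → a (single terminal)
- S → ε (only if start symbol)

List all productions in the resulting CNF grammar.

T0 → 0; S → 2; T2 → 2; A → 1; S → T0 S; S → S A; A → T0 X0; X0 → T0 X1; X1 → T2 A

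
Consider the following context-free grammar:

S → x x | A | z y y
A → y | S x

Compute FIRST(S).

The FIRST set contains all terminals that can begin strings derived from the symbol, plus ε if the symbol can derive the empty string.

We compute FIRST(S) using the standard algorithm.
FIRST(A) = {x, y, z}
FIRST(S) = {x, y, z}
Therefore, FIRST(S) = {x, y, z}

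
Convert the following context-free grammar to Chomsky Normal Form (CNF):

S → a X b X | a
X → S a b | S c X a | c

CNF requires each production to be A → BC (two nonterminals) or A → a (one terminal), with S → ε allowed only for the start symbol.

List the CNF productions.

TA → a; TB → b; S → a; TC → c; X → c; S → TA X0; X0 → X X1; X1 → TB X; X → S X2; X2 → TA TB; X → S X3; X3 → TC X4; X4 → X TA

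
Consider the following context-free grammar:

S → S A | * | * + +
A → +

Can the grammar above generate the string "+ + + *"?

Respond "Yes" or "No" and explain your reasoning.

No - no valid derivation exists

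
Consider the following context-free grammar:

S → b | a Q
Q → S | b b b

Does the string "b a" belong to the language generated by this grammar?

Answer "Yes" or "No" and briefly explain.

No - no valid derivation exists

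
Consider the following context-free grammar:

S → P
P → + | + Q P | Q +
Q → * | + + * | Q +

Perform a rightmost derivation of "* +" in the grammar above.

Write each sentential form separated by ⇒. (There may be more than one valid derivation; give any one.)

S ⇒ P ⇒ Q + ⇒ * +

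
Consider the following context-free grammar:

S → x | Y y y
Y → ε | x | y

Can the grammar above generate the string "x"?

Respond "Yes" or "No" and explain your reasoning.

Yes - a valid derivation exists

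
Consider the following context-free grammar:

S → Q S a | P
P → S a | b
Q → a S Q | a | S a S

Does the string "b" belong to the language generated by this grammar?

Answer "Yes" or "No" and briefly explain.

Yes - a valid derivation exists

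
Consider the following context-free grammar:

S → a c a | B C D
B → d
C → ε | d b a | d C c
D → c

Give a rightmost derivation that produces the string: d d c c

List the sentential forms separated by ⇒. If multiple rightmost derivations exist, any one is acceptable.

S ⇒ B C D ⇒ B C c ⇒ B d C c c ⇒ B d c c ⇒ d d c c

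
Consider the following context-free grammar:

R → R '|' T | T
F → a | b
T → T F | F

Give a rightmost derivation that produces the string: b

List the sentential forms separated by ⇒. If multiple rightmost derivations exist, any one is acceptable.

R ⇒ T ⇒ F ⇒ b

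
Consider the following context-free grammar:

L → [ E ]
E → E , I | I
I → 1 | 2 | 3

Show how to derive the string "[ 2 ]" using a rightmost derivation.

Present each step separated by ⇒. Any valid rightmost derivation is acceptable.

L ⇒ [ E ] ⇒ [ I ] ⇒ [ 2 ]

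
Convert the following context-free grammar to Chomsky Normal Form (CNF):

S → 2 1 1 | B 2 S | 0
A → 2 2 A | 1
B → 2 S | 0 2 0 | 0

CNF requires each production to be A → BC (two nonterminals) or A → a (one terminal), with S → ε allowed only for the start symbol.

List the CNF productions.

T2 → 2; T1 → 1; S → 0; A → 1; T0 → 0; B → 0; S → T2 X0; X0 → T1 T1; S → B X1; X1 → T2 S; A → T2 X2; X2 → T2 A; B → T2 S; B → T0 X3; X3 → T2 T0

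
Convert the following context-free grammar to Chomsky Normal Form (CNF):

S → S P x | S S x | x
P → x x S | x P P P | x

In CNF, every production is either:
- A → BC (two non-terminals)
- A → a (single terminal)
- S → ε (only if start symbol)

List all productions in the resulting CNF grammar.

TX → x; S → x; P → x; S → S X0; X0 → P TX; S → S X1; X1 → S TX; P → TX X2; X2 → TX S; P → TX X3; X3 → P X4; X4 → P P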